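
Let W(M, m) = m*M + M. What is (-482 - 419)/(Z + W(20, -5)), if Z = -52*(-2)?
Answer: -901/24 ≈ -37.542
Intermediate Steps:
W(M, m) = M + M*m (W(M, m) = M*m + M = M + M*m)
Z = 104
(-482 - 419)/(Z + W(20, -5)) = (-482 - 419)/(104 + 20*(1 - 5)) = -901/(104 + 20*(-4)) = -901/(104 - 80) = -901/24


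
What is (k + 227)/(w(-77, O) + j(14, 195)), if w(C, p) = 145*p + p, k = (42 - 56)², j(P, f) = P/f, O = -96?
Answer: -82485/2733106 ≈ -0.030180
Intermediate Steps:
k = 196 (k = (-14)² = 196)
w(C, p) = 146*p
(k + 227)/(w(-77, O) + j(14, 195)) = (196 + 227)/(146*(-96) + 14/195) = 423/(-14016 + 14*(1/195)) = 423/(-14016 + 14/195) = 423/(-2733106/195) = 423*(-195/2733106) = -82485/2733106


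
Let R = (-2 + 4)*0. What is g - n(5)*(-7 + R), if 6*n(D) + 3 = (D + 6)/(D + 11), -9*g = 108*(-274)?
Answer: 315389/96 ≈ 3285.3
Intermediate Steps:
R = 0 (R = 2*0 = 0)
g = 3288 (g = -12*(-274) = -⅑*(-29592) = 3288)
n(D) = -½ + (6 + D)/(6*(11 + D)) (n(D) = -½ + ((D + 6)/(D + 11))/6 = -½ + ((6 + D)/(11 + D))/6 = -½ + (6 + D)/(6*(11 + D)))
g - n(5)*(-7 + R) = 3288 - (-27 - 2*5)/(6*(11 + 5))*(-7 + 0) = 3288 - (⅙)*(-27 - 10)/16*(-7) = 3288 - (⅙)*(1/16)*(-37)*(-7) = 3288 - (-37)*(-7)/96 = 3288 - 1*259/96 = 3288 - 259/96 = 315389/96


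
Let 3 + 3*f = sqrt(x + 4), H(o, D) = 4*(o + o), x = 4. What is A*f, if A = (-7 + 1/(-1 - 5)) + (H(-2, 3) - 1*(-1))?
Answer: 133/6 - 133*sqrt(2)/9 ≈ 1.2677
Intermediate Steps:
H(o, D) = 8*o (H(o, D) = 4*(2*o) = 8*o)
f = -1 + 2*sqrt(2)/3 (f = -1 + sqrt(4 + 4)/3 = -1 + sqrt(8)/3 = -1 + (2*sqrt(2))/3 = -1 + 2*sqrt(2)/3 ≈ -0.057191)
A = -133/6 (A = (-7 + 1/(-1 - 5)) + (8*(-2) - 1*(-1)) = (-7 + 1/(-6)) + (-16 + 1) = (-7 - 1/6) - 15 = -43/6 - 15 = -133/6 ≈ -22.167)
A*f = -133*(-1 + 2*sqrt(2)/3)/6 = 133/6 - 133*sqrt(2)/9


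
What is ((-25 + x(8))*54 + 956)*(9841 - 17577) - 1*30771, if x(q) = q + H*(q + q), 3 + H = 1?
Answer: 13043069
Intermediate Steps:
H = -2 (H = -3 + 1 = -2)
x(q) = -3*q (x(q) = q - 2*(q + q) = q - 4*q = -3*q)
((-25 + x(8))*54 + 956)*(9841 - 17577) - 1*30771 = ((-25 - 3*8)*54 + 956)*(9841 - 17577) - 1*30771 = ((-25 - 24)*54 + 956)*(-7736) - 30771 = (-49*54 + 956)*(-7736) - 30771 = (-2646 + 956)*(-7736) - 30771 = -1690*(-7736) - 30771 = 13073840 - 30771 = 13043069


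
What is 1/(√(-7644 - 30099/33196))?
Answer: -2*I*√2106122900577/253780323 ≈ -0.011437*I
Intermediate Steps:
1/(√(-7644 - 30099/33196)) = 1/(√(-253780323/33196)) = 1/(I*√2106122900577/16598) = -2*I*√2106122900577/253780323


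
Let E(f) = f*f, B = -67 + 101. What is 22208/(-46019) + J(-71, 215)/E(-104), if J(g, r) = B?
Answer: -119318541/248870752 ≈ -0.47944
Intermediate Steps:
B = 34
J(g, r) = 34
E(f) = f²
22208/(-46019) + J(-71, 215)/E(-104) = 22208/(-46019) + 34/((-104)²) = 22208*(-1/46019) + 34/10816 = -22208/46019 + 34*(1/10816) = -22208/46019 + 17/5408 = -119318541/248870752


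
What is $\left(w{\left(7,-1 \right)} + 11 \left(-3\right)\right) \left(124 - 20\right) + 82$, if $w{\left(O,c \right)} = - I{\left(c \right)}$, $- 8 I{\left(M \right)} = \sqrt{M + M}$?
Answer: $-3350 + 13 i \sqrt{2} \approx -3350.0 + 18.385 i$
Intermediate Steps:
$I{\left(M \right)} = - \frac{\sqrt{2} \sqrt{M}}{8}$ ($I{\left(M \right)} = - \frac{\sqrt{M + M}}{8} = - \frac{\sqrt{2 M}}{8} = - \frac{\sqrt{2} \sqrt{M}}{8}$)
$w{\left(O,c \right)} = \frac{\sqrt{2} \sqrt{c}}{8}$ ($w{\left(O,c \right)} = - \frac{\left(-1\right) \sqrt{2} \sqrt{c}}{8} = \frac{\sqrt{2} \sqrt{c}}{8}$)
$\left(w{\left(7,-1 \right)} + 11 \left(-3\right)\right) \left(124 - 20\right) + 82 = \left(\frac{\sqrt{2} \sqrt{-1}}{8} + 11 \left(-3\right)\right) \left(124 - 20\right) + 82 = \left(\frac{\sqrt{2} i}{8} - 33\right) 104 + 82 = \left(\frac{i \sqrt{2}}{8} - 33\right) 104 + 82 = \left(-33 + \frac{i \sqrt{2}}{8}\right) 104 + 82 = \left(-3432 + 13 i \sqrt{2}\right) + 82 = -3350 + 13 i \sqrt{2}$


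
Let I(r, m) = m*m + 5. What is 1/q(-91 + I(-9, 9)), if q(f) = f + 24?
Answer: 1/19 ≈ 0.052632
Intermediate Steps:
I(r, m) = 5 + m² (I(r, m) = m² + 5 = 5 + m²)
q(f) = 24 + f
1/q(-91 + I(-9, 9)) = 1/(24 + (-91 + (5 + 9²))) = 1/(24 + (-91 + (5 + 81))) = 1/(24 + (-91 + 86)) = 1/(24 - 5) = 1/19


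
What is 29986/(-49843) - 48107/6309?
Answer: -2586978875/314459487 ≈ -8.2267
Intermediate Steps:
29986/(-49843) - 48107/6309 = 29986*(-1/49843) - 48107*1/6309 = -29986/49843 - 48107/6309 = -2586978875/314459487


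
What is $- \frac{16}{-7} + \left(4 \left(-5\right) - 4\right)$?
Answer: $- \frac{152}{7} \approx -21.714$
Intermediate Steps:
$- \frac{16}{-7} + \left(4 \left(-5\right) - 4\right) = \left(-16\right) \left(- \frac{1}{7}\right) - 24 = \frac{16}{7} - 24 = - \frac{152}{7}$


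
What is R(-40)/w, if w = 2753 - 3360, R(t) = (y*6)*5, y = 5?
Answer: -150/607 ≈ -0.24712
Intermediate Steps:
R(t) = 150 (R(t) = (5*6)*5 = 30*5 = 150)
w = -607
R(-40)/w = 150/(-607) = 150*(-1/607) = -150/607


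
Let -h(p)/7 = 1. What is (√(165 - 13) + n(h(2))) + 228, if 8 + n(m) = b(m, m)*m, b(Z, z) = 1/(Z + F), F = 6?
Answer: 227 + 2*√38 ≈ 239.33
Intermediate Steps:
h(p) = -7 (h(p) = -7*1 = -7)
b(Z, z) = 1/(6 + Z) (b(Z, z) = 1/(Z + 6) = 1/(6 + Z))
n(m) = -8 + m/(6 + m)
(√(165 - 13) + n(h(2))) + 228 = (√(165 - 13) + (-48 - 7*(-7))/(6 - 7)) + 228 = (√152 + (-48 + 49)/(-1)) + 228 = (2*√38 - 1*1) + 228 = (2*√38 - 1) + 228 = (-1 + 2*√38) + 228 = 227 + 2*√38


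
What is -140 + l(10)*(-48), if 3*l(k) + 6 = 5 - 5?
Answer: -44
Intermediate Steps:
l(k) = -2 (l(k) = -2 + (5 - 5)/3 = -2 + (⅓)*0 = -2 + 0 = -2)
-140 + l(10)*(-48) = -140 - 2*(-48) = -140 + 96 = -44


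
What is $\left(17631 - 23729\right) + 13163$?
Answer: $7065$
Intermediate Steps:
$\left(17631 - 23729\right) + 13163 = -6098 + 13163 = 7065$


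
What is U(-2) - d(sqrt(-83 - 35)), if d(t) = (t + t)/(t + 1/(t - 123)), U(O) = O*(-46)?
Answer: 2*(-5264*I + 5535*sqrt(118))/(3*(-39*I + 41*sqrt(118))) ≈ 90.0 + 0.0014855*I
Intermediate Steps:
U(O) = -46*O
d(t) = 2*t/(t + 1/(-123 + t)) (d(t) = (2*t)/(t + 1/(-123 + t)) = 2*t/(t + 1/(-123 + t)))
U(-2) - d(sqrt(-83 - 35)) = -46*(-2) - 2*sqrt(-83 - 35)*(-123 + sqrt(-83 - 35))/(1 + (sqrt(-83 - 35))**2 - 123*sqrt(-83 - 35)) = 92 - 2*sqrt(-118)*(-123 + sqrt(-118))/(1 + (sqrt(-118))**2 - 123*I*sqrt(118)) = 92 - 2*I*sqrt(118)*(-123 + I*sqrt(118))/(1 + (I*sqrt(118))**2 - 123*I*sqrt(118)) = 92 - 2*I*sqrt(118)*(-123 + I*sqrt(118))/(1 - 118 - 123*I*sqrt(118)) = 92 - 2*I*sqrt(118)*(-123 + I*sqrt(118))/(-117 - 123*I*sqrt(118))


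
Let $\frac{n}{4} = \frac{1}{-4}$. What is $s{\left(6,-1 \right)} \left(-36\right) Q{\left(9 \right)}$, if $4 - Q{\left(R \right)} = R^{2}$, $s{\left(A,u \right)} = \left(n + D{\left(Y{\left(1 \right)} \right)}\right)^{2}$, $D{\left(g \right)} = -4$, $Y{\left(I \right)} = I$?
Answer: $69300$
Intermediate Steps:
$n = -1$ ($n = \frac{4}{-4} = 4 \left(- \frac{1}{4}\right) = -1$)
$s{\left(A,u \right)} = 25$ ($s{\left(A,u \right)} = \left(-1 - 4\right)^{2} = \left(-5\right)^{2} = 25$)
$Q{\left(R \right)} = 4 - R^{2}$
$s{\left(6,-1 \right)} \left(-36\right) Q{\left(9 \right)} = 25 \left(-36\right) \left(4 - 9^{2}\right) = - 900 \left(4 - 81\right) = \left(-900\right) \left(-77\right) = 69300$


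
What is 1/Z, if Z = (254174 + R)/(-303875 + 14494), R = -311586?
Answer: 289381/57412 ≈ 5.0404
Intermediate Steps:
Z = 57412/289381 (Z = (254174 - 311586)/(-303875 + 14494) = -57412/(-289381) = -57412*(-1/289381) = 57412/289381 ≈ 0.19840)
1/Z = 1/(57412/289381) = 289381/57412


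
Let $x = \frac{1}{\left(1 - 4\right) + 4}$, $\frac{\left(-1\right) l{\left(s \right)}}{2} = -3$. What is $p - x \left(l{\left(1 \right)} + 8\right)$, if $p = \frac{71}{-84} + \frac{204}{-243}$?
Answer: $- \frac{35573}{2268} \approx -15.685$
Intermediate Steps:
$p = - \frac{3821}{2268}$ ($p = 71 \left(- \frac{1}{84}\right) + 204 \left(- \frac{1}{243}\right) = - \frac{71}{84} - \frac{68}{81} = - \frac{3821}{2268} \approx -1.6847$)
$l{\left(s \right)} = 6$ ($l{\left(s \right)} = \left(-2\right) \left(-3\right) = 6$)
$x = 1$ ($x = \frac{1}{-3 + 4} = 1^{-1} = 1$)
$p - x \left(l{\left(1 \right)} + 8\right) = - \frac{3821}{2268} - 1 \left(6 + 8\right) = - \frac{3821}{2268} - 1 \cdot 14 = - \frac{3821}{2268} - 14 = - \frac{35573}{2268}$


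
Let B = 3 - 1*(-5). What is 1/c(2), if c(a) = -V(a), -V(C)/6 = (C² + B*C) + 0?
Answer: 1/120 ≈ 0.0083333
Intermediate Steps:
B = 8 (B = 3 + 5 = 8)
V(C) = -48*C - 6*C² (V(C) = -6*((C² + 8*C) + 0) = -6*(C² + 8*C) = -48*C - 6*C²)
c(a) = 6*a*(8 + a) (c(a) = -(-6)*a*(8 + a) = 6*a*(8 + a))
1/c(2) = 1/(6*2*(8 + 2)) = 1/(6*2*10) = 1/120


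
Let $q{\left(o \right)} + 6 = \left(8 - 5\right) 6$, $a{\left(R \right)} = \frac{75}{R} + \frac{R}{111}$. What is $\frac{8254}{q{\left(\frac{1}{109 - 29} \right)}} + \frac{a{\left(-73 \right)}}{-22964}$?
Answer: $\frac{10665848139}{15506441} \approx 687.83$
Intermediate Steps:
$a{\left(R \right)} = \frac{75}{R} + \frac{R}{111}$ ($a{\left(R \right)} = \frac{75}{R} + R \frac{1}{111} = \frac{75}{R} + \frac{R}{111}$)
$q{\left(o \right)} = 12$ ($q{\left(o \right)} = -6 + \left(8 - 5\right) 6 = -6 + 3 \cdot 6 = -6 + 18 = 12$)
$\frac{8254}{q{\left(\frac{1}{109 - 29} \right)}} + \frac{a{\left(-73 \right)}}{-22964} = \frac{8254}{12} + \frac{\frac{75}{-73} + \frac{1}{111} \left(-73\right)}{-22964} = 8254 \cdot \frac{1}{12} + \left(75 \left(- \frac{1}{73}\right) - \frac{73}{111}\right) \left(- \frac{1}{22964}\right) = \frac{4127}{6} + \left(- \frac{75}{73} - \frac{73}{111}\right) \left(- \frac{1}{22964}\right) = \frac{4127}{6} - - \frac{6827}{93038646} = \frac{4127}{6} + \frac{6827}{93038646} = \frac{10665848139}{15506441}$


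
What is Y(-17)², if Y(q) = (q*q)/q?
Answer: 289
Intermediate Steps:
Y(q) = q (Y(q) = q²/q = q)
Y(-17)² = (-17)² = 289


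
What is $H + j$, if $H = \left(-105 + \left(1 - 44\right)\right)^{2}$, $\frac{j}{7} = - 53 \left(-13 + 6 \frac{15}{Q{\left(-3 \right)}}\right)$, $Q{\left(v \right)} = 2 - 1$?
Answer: $-6663$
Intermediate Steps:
$Q{\left(v \right)} = 1$ ($Q{\left(v \right)} = 2 - 1 = 1$)
$j = -28567$ ($j = 7 \left(- 53 \left(-13 + 6 \cdot \frac{15}{1}\right)\right) = 7 \left(- 53 \left(-13 + 6 \cdot 15 \cdot 1\right)\right) = 7 \left(- 53 \left(-13 + 6 \cdot 15\right)\right) = 7 \left(- 53 \left(-13 + 90\right)\right) = 7 \left(\left(-53\right) 77\right) = 7 \left(-4081\right) = -28567$)
$H = 21904$ ($H = \left(-105 + \left(1 - 44\right)\right)^{2} = \left(-105 - 43\right)^{2} = \left(-148\right)^{2} = 21904$)
$H + j = 21904 - 28567 = -6663$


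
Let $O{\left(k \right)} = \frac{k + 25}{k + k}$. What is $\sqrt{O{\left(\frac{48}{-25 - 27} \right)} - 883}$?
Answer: $\frac{i \sqrt{129030}}{12} \approx 29.934 i$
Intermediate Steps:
$O{\left(k \right)} = \frac{25 + k}{2 k}$
$\sqrt{O{\left(\frac{48}{-25 - 27} \right)} - 883} = \sqrt{\frac{25 + \frac{48}{-25 - 27}}{2 \frac{48}{-25 - 27}} - 883} = \sqrt{\frac{25 + \frac{48}{-52}}{2 \frac{48}{-52}} - 883} = \sqrt{\frac{25 + 48 \left(- \frac{1}{52}\right)}{2 \cdot 48 \left(- \frac{1}{52}\right)} - 883} = \sqrt{\frac{25 - \frac{12}{13}}{2 \left(- \frac{12}{13}\right)} - 883} = \sqrt{\frac{1}{2} \left(- \frac{13}{12}\right) \frac{313}{13} - 883} = \sqrt{- \frac{313}{24} - 883} = \sqrt{- \frac{21505}{24}} = \frac{i \sqrt{129030}}{12}$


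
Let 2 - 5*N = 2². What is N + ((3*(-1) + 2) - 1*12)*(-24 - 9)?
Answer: 2143/5 ≈ 428.60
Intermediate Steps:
N = -⅖ (N = ⅖ - ⅕*2² = ⅖ - ⅕*4 = ⅖ - ⅘ = -⅖ ≈ -0.40000)
N + ((3*(-1) + 2) - 1*12)*(-24 - 9) = -⅖ + ((3*(-1) + 2) - 1*12)*(-24 - 9) = -⅖ + ((-3 + 2) - 12)*(-33) = -⅖ + (-1 - 12)*(-33) = -⅖ - 13*(-33) = -⅖ + 429 = 2143/5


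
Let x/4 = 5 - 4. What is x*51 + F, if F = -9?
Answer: 195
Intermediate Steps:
x = 4 (x = 4*(5 - 4) = 4*1 = 4)
x*51 + F = 4*51 - 9 = 204 - 9 = 195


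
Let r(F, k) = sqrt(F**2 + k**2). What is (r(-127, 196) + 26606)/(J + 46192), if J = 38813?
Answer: 26606/85005 + sqrt(54545)/85005 ≈ 0.31574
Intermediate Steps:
(r(-127, 196) + 26606)/(J + 46192) = (sqrt((-127)**2 + 196**2) + 26606)/(38813 + 46192) = (sqrt(16129 + 38416) + 26606)/85005 = (sqrt(54545) + 26606)*(1/85005) = (26606 + sqrt(54545))*(1/85005) = 26606/85005 + sqrt(54545)/85005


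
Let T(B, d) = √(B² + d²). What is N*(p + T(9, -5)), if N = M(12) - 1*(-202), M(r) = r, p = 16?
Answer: 3424 + 214*√106 ≈ 5627.3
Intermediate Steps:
N = 214 (N = 12 - 1*(-202) = 12 + 202 = 214)
N*(p + T(9, -5)) = 214*(16 + √(9² + (-5)²)) = 214*(16 + √(81 + 25)) = 214*(16 + √106) = 3424 + 214*√106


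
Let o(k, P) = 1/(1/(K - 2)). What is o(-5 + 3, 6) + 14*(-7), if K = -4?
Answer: -104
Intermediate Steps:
o(k, P) = -6 (o(k, P) = 1/(1/(-4 - 2)) = 1/(1/(-6)) = 1/(-⅙) = -6)
o(-5 + 3, 6) + 14*(-7) = -6 + 14*(-7) = -6 - 98 = -104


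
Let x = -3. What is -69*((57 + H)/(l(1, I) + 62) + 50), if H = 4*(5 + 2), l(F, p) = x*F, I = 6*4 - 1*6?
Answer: -209415/59 ≈ -3549.4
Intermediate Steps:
I = 18 (I = 24 - 6 = 18)
l(F, p) = -3*F
H = 28 (H = 4*7 = 28)
-69*((57 + H)/(l(1, I) + 62) + 50) = -69*((57 + 28)/(-3*1 + 62) + 50) = -69*(85/(-3 + 62) + 50) = -69*(85/59 + 50) = -69*3035/59 = -209415/59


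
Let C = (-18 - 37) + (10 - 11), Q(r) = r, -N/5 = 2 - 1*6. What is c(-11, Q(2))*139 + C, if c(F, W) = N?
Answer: 2724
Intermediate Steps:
N = 20 (N = -5*(2 - 1*6) = -5*(2 - 6) = -5*(-4) = 20)
c(F, W) = 20
C = -56 (C = -55 - 1 = -56)
c(-11, Q(2))*139 + C = 20*139 - 56 = 2780 - 56 = 2724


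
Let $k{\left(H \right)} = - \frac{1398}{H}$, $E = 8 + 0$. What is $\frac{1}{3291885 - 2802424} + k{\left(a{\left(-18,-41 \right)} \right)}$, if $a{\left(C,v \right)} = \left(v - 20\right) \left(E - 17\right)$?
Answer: $- \frac{228088643}{89571363} \approx -2.5464$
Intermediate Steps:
$E = 8$
$a{\left(C,v \right)} = 180 - 9 v$ ($a{\left(C,v \right)} = \left(v - 20\right) \left(8 - 17\right) = \left(-20 + v\right) \left(-9\right) = 180 - 9 v$)
$\frac{1}{3291885 - 2802424} + k{\left(a{\left(-18,-41 \right)} \right)} = \frac{1}{3291885 - 2802424} - \frac{1398}{180 - -369} = \frac{1}{489461} - \frac{1398}{180 + 369} = \frac{1}{489461} - \frac{1398}{549} = \frac{1}{489461} - \frac{466}{183} = - \frac{228088643}{89571363}$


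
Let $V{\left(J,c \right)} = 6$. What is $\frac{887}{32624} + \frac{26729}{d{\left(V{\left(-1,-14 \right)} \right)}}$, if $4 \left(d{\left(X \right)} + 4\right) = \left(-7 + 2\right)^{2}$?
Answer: $\frac{3488035567}{293616} \approx 11880.0$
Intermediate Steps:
$d{\left(X \right)} = \frac{9}{4}$ ($d{\left(X \right)} = -4 + \frac{\left(-7 + 2\right)^{2}}{4} = -4 + \frac{\left(-5\right)^{2}}{4} = -4 + \frac{1}{4} \cdot 25 = -4 + \frac{25}{4} = \frac{9}{4}$)
$\frac{887}{32624} + \frac{26729}{d{\left(V{\left(-1,-14 \right)} \right)}} = \frac{887}{32624} + \frac{26729}{\frac{9}{4}} = 887 \cdot \frac{1}{32624} + 26729 \cdot \frac{4}{9} = \frac{887}{32624} + \frac{106916}{9} = \frac{3488035567}{293616}$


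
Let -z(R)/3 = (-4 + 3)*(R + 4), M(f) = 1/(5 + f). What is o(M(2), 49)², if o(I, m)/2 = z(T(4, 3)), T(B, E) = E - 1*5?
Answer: 144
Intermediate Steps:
T(B, E) = -5 + E (T(B, E) = E - 5 = -5 + E)
z(R) = 12 + 3*R (z(R) = -3*(-4 + 3)*(R + 4) = -(-3)*(4 + R) = -3*(-4 - R) = 12 + 3*R)
o(I, m) = 12 (o(I, m) = 2*(12 + 3*(-5 + 3)) = 2*(12 + 3*(-2)) = 2*(12 - 6) = 2*6 = 12)
o(M(2), 49)² = 12² = 144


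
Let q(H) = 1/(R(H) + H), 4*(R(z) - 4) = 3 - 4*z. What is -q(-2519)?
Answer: -4/19 ≈ -0.21053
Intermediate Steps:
R(z) = 19/4 - z (R(z) = 4 + (3 - 4*z)/4 = 4 + (¾ - z) = 19/4 - z)
q(H) = 4/19 (q(H) = 1/((19/4 - H) + H) = 1/(19/4) = 4/19)
-q(-2519) = -1*4/19 = -4/19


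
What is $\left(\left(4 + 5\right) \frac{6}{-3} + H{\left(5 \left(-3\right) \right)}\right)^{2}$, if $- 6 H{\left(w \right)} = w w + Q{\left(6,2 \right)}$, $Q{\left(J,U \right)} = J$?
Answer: $\frac{12769}{4} \approx 3192.3$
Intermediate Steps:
$H{\left(w \right)} = -1 - \frac{w^{2}}{6}$ ($H{\left(w \right)} = - \frac{w w + 6}{6} = - \frac{w^{2} + 6}{6} = - \frac{6 + w^{2}}{6} = -1 - \frac{w^{2}}{6}$)
$\left(\left(4 + 5\right) \frac{6}{-3} + H{\left(5 \left(-3\right) \right)}\right)^{2} = \left(\left(4 + 5\right) \frac{6}{-3} - \left(1 + \frac{\left(5 \left(-3\right)\right)^{2}}{6}\right)\right)^{2} = \left(9 \cdot 6 \left(- \frac{1}{3}\right) - \left(1 + \frac{\left(-15\right)^{2}}{6}\right)\right)^{2} = \left(9 \left(-2\right) - \frac{77}{2}\right)^{2} = \left(-18 - \frac{77}{2}\right)^{2} = \left(- \frac{113}{2}\right)^{2} = \frac{12769}{4}$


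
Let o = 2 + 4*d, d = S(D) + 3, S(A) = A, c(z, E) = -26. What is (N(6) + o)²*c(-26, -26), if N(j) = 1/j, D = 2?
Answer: -229957/18 ≈ -12775.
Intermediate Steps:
d = 5 (d = 2 + 3 = 5)
o = 22 (o = 2 + 4*5 = 2 + 20 = 22)
(N(6) + o)²*c(-26, -26) = (1/6 + 22)²*(-26) = (⅙ + 22)²*(-26) = (133/6)²*(-26) = (17689/36)*(-26) = -229957/18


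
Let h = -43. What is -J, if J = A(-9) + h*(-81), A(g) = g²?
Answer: -3564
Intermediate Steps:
J = 3564 (J = (-9)² - 43*(-81) = 81 + 3483 = 3564)
-J = -1*3564 = -3564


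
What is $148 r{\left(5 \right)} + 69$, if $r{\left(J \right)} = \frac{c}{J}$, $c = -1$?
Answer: $\frac{197}{5} \approx 39.4$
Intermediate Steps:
$r{\left(J \right)} = - \frac{1}{J}$
$148 r{\left(5 \right)} + 69 = 148 \left(- \frac{1}{5}\right) + 69 = - \frac{148}{5} + 69 = \frac{197}{5}$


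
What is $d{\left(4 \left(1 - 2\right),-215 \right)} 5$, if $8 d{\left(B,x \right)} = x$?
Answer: $- \frac{1075}{8} \approx -134.38$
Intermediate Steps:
$d{\left(B,x \right)} = \frac{x}{8}$
$d{\left(4 \left(1 - 2\right),-215 \right)} 5 = \frac{1}{8} \left(-215\right) 5 = \left(- \frac{215}{8}\right) 5 = - \frac{1075}{8}$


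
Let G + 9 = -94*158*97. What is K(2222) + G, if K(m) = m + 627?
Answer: -1437804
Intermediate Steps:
K(m) = 627 + m
G = -1440653 (G = -9 - 94*158*97 = -9 - 14852*97 = -9 - 1440644 = -1440653)
K(2222) + G = (627 + 2222) - 1440653 = 2849 - 1440653 = -1437804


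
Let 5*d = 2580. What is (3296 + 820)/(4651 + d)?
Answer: 4116/5167 ≈ 0.79659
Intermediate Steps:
d = 516 (d = (⅕)*2580 = 516)
(3296 + 820)/(4651 + d) = (3296 + 820)/(4651 + 516) = 4116/5167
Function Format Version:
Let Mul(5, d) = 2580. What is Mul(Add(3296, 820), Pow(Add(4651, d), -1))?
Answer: Rational(4116, 5167) ≈ 0.79659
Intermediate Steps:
d = 516 (d = Mul(Rational(1, 5), 2580) = 516)
Mul(Add(3296, 820), Pow(Add(4651, d), -1)) = Mul(Add(3296, 820), Pow(Add(4651, 516), -1)) = Mul(4116, Pow(5167, -1)) = Mul(4116, Rational(1, 5167)) = Rational(4116, 5167)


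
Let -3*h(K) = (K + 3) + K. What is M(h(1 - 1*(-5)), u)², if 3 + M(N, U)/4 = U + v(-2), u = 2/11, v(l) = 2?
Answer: 1296/121 ≈ 10.711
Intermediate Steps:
h(K) = -1 - 2*K/3 (h(K) = -((K + 3) + K)/3 = -((3 + K) + K)/3 = -(3 + 2*K)/3 = -1 - 2*K/3)
u = 2/11 (u = 2*(1/11) = 2/11 ≈ 0.18182)
M(N, U) = -4 + 4*U (M(N, U) = -12 + 4*(U + 2) = -12 + 4*(2 + U) = -12 + (8 + 4*U) = -4 + 4*U)
M(h(1 - 1*(-5)), u)² = (-4 + 4*(2/11))² = (-4 + 8/11)² = (-36/11)² = 1296/121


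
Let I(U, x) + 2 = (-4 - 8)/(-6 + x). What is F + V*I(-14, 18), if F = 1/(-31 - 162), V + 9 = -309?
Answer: 184121/193 ≈ 954.00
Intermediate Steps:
I(U, x) = -2 - 12/(-6 + x) (I(U, x) = -2 + (-4 - 8)/(-6 + x) = -2 - 12/(-6 + x))
V = -318 (V = -9 - 309 = -318)
F = -1/193 (F = 1/(-193) = -1/193 ≈ -0.0051813)
F + V*I(-14, 18) = -1/193 - (-636)*18/(-6 + 18) = -1/193 - (-636)*18/12 = -1/193 - 318*(-3) = -1/193 + 954 = 184121/193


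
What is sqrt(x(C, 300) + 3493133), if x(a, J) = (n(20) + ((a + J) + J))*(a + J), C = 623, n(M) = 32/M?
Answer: sqrt(115585970)/5 ≈ 2150.2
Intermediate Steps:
x(a, J) = (J + a)*(8/5 + a + 2*J) (x(a, J) = (32/20 + ((a + J) + J))*(a + J) = (32*(1/20) + ((J + a) + J))*(J + a) = (8/5 + (a + 2*J))*(J + a) = (8/5 + a + 2*J)*(J + a) = (J + a)*(8/5 + a + 2*J))
sqrt(x(C, 300) + 3493133) = sqrt((623**2 + 2*300**2 + (8/5)*300 + (8/5)*623 + 3*300*623) + 3493133) = sqrt((388129 + 2*90000 + 480 + 4984/5 + 560700) + 3493133) = sqrt((388129 + 180000 + 480 + 4984/5 + 560700) + 3493133) = sqrt(5651529/5 + 3493133) = sqrt(23117194/5) = sqrt(115585970)/5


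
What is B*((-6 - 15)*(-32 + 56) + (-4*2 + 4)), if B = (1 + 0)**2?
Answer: -508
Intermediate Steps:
B = 1 (B = 1**2 = 1)
B*((-6 - 15)*(-32 + 56) + (-4*2 + 4)) = 1*((-6 - 15)*(-32 + 56) + (-4*2 + 4)) = 1*(-21*24 + (-8 + 4)) = 1*(-504 - 4) = 1*(-508) = -508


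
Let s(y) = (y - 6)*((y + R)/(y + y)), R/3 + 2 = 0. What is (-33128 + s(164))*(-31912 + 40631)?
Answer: -23630713345/82 ≈ -2.8818e+8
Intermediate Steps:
R = -6 (R = -6 + 3*0 = -6 + 0 = -6)
s(y) = (-6 + y)²/(2*y) (s(y) = (y - 6)*((y - 6)/(y + y)) = (-6 + y)*((-6 + y)/((2*y))) = (-6 + y)*((-6 + y)*(1/(2*y))) = (-6 + y)*((-6 + y)/(2*y)) = (-6 + y)²/(2*y))
(-33128 + s(164))*(-31912 + 40631) = (-33128 + (-6 + (½)*164 + 18/164))*(-31912 + 40631) = (-33128 + (-6 + 82 + 18*(1/164)))*8719 = (-33128 + (-6 + 82 + 9/82))*8719 = (-33128 + 6241/82)*8719 = -2710255/82*8719 = -23630713345/82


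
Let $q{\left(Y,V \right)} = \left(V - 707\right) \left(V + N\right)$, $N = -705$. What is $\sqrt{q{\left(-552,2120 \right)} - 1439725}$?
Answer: $\sqrt{559670} \approx 748.11$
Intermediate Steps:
$q{\left(Y,V \right)} = \left(-707 + V\right) \left(-705 + V\right)$ ($q{\left(Y,V \right)} = \left(V - 707\right) \left(V - 705\right) = \left(-707 + V\right) \left(-705 + V\right)$)
$\sqrt{q{\left(-552,2120 \right)} - 1439725} = \sqrt{\left(498435 + 2120^{2} - 2993440\right) - 1439725} = \sqrt{\left(498435 + 4494400 - 2993440\right) - 1439725} = \sqrt{1999395 - 1439725} = \sqrt{559670}$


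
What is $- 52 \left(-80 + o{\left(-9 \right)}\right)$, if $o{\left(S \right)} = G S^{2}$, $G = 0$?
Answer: $4160$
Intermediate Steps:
$o{\left(S \right)} = 0$ ($o{\left(S \right)} = 0 S^{2} = 0$)
$- 52 \left(-80 + o{\left(-9 \right)}\right) = - 52 \left(-80 + 0\right) = \left(-52\right) \left(-80\right) = 4160$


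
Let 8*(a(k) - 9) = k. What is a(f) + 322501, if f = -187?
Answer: 2579893/8 ≈ 3.2249e+5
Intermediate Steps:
a(k) = 9 + k/8
a(f) + 322501 = (9 + (⅛)*(-187)) + 322501 = (9 - 187/8) + 322501 = -115/8 + 322501 = 2579893/8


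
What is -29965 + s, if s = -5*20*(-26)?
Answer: -27365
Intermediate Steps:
s = 2600 (s = -100*(-26) = 2600)
-29965 + s = -29965 + 2600 = -27365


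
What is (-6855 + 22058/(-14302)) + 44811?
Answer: 271412327/7151 ≈ 37954.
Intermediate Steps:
(-6855 + 22058/(-14302)) + 44811 = (-6855 + 22058*(-1/14302)) + 44811 = (-6855 - 11029/7151) + 44811 = -49031134/7151 + 44811 = 271412327/7151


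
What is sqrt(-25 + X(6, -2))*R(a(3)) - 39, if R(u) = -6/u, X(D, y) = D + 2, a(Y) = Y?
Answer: -39 - 2*I*sqrt(17) ≈ -39.0 - 8.2462*I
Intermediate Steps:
X(D, y) = 2 + D
sqrt(-25 + X(6, -2))*R(a(3)) - 39 = sqrt(-25 + (2 + 6))*(-6/3) - 39 = sqrt(-25 + 8)*(-6*1/3) - 39 = sqrt(-17)*(-2) - 39 = (I*sqrt(17))*(-2) - 39 = -2*I*sqrt(17) - 39 = -39 - 2*I*sqrt(17)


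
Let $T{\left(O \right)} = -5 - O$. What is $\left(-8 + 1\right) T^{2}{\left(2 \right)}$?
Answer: $-343$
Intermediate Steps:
$\left(-8 + 1\right) T^{2}{\left(2 \right)} = \left(-8 + 1\right) \left(-5 - 2\right)^{2} = - 7 \left(-5 - 2\right)^{2} = - 7 \left(-7\right)^{2} = \left(-7\right) 49 = -343$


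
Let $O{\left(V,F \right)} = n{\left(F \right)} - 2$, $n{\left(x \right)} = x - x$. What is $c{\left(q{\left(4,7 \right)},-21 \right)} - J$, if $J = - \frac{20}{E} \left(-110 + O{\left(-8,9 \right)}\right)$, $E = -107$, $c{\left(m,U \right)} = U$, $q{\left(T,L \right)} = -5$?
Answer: $- \frac{7}{107} \approx -0.065421$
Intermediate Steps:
$n{\left(x \right)} = 0$
$O{\left(V,F \right)} = -2$ ($O{\left(V,F \right)} = 0 - 2 = -2$)
$J = - \frac{2240}{107}$ ($J = - \frac{20}{-107} \left(-110 - 2\right) = \left(-20\right) \left(- \frac{1}{107}\right) \left(-112\right) = \frac{20}{107} \left(-112\right) = - \frac{2240}{107} \approx -20.935$)
$c{\left(q{\left(4,7 \right)},-21 \right)} - J = -21 - - \frac{2240}{107} = -21 + \frac{2240}{107} = - \frac{7}{107}$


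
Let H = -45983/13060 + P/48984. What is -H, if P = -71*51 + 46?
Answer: 44213861/12302520 ≈ 3.5939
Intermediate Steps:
P = -3575 (P = -3621 + 46 = -3575)
H = -44213861/12302520 (H = -45983/13060 - 3575/48984 = -45983*1/13060 - 3575*1/48984 = -45983/13060 - 275/3768 = -44213861/12302520 ≈ -3.5939)
-H = -1*(-44213861/12302520) = 44213861/12302520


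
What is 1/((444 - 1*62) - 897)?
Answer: -1/515 ≈ -0.0019417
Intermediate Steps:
1/((444 - 1*62) - 897) = 1/((444 - 62) - 897) = 1/(382 - 897) = 1/(-515) = -1/515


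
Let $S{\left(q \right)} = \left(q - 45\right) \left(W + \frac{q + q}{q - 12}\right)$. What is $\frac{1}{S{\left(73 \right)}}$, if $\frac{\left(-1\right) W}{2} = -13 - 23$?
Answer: $\frac{61}{127064} \approx 0.00048007$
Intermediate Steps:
$W = 72$ ($W = - 2 \left(-13 - 23\right) = \left(-2\right) \left(-36\right) = 72$)
$S{\left(q \right)} = \left(-45 + q\right) \left(72 + \frac{2 q}{-12 + q}\right)$ ($S{\left(q \right)} = \left(q - 45\right) \left(72 + \frac{q + q}{q - 12}\right) = \left(-45 + q\right) \left(72 + \frac{2 q}{-12 + q}\right)$)
$\frac{1}{S{\left(73 \right)}} = \frac{1}{2 \frac{1}{-12 + 73} \left(19440 - 153081 + 37 \cdot 73^{2}\right)} = \frac{1}{2 \cdot \frac{1}{61} \left(19440 - 153081 + 37 \cdot 5329\right)} = \frac{1}{2 \cdot \frac{1}{61} \left(19440 - 153081 + 197173\right)} = \frac{1}{2 \cdot \frac{1}{61} \cdot 63532} = \frac{1}{\frac{127064}{61}} = \frac{61}{127064}$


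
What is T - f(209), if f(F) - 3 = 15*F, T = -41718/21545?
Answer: -67649928/21545 ≈ -3139.9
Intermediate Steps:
T = -41718/21545 (T = -41718*1/21545 = -41718/21545 ≈ -1.9363)
f(F) = 3 + 15*F
T - f(209) = -41718/21545 - (3 + 15*209) = -41718/21545 - (3 + 3135) = -41718/21545 - 1*3138 = -41718/21545 - 3138 = -67649928/21545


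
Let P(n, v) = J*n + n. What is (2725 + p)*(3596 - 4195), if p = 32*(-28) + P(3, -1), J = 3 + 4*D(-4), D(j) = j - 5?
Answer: -1038067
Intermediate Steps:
D(j) = -5 + j
J = -33 (J = 3 + 4*(-5 - 4) = 3 + 4*(-9) = 3 - 36 = -33)
P(n, v) = -32*n (P(n, v) = -33*n + n = -32*n)
p = -992 (p = 32*(-28) - 32*3 = -896 - 96 = -992)
(2725 + p)*(3596 - 4195) = (2725 - 992)*(3596 - 4195) = 1733*(-599) = -1038067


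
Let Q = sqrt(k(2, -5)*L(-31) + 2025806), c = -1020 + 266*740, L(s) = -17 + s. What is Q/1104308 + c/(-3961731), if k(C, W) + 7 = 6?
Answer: -195820/3961731 + sqrt(2025854)/1104308 ≈ -0.048139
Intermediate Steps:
k(C, W) = -1 (k(C, W) = -7 + 6 = -1)
c = 195820 (c = -1020 + 196840 = 195820)
Q = sqrt(2025854) (Q = sqrt(-(-17 - 31) + 2025806) = sqrt(-1*(-48) + 2025806) = sqrt(48 + 2025806) = sqrt(2025854) ≈ 1423.3)
Q/1104308 + c/(-3961731) = sqrt(2025854)/1104308 + 195820/(-3961731) = sqrt(2025854)*(1/1104308) + 195820*(-1/3961731) = sqrt(2025854)/1104308 - 195820/3961731 = -195820/3961731 + sqrt(2025854)/1104308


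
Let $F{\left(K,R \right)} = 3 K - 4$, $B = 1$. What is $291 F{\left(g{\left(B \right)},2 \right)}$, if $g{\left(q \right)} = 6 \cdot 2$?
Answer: $9312$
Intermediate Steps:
$g{\left(q \right)} = 12$
$F{\left(K,R \right)} = -4 + 3 K$
$291 F{\left(g{\left(B \right)},2 \right)} = 291 \left(-4 + 3 \cdot 12\right) = 291 \left(-4 + 36\right) = 291 \cdot 32 = 9312$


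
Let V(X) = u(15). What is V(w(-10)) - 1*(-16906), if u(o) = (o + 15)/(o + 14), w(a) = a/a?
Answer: 490304/29 ≈ 16907.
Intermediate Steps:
w(a) = 1
u(o) = (15 + o)/(14 + o)
V(X) = 30/29 (V(X) = (15 + 15)/(14 + 15) = 30/29)
V(w(-10)) - 1*(-16906) = 30/29 - 1*(-16906) = 30/29 + 16906 = 490304/29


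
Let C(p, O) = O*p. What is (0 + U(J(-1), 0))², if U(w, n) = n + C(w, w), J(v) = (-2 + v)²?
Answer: 6561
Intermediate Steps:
U(w, n) = n + w² (U(w, n) = n + w*w = n + w²)
(0 + U(J(-1), 0))² = (0 + (0 + ((-2 - 1)²)²))² = (0 + (0 + ((-3)²)²))² = (0 + (0 + 9²))² = (0 + (0 + 81))² = (0 + 81)² = 81² = 6561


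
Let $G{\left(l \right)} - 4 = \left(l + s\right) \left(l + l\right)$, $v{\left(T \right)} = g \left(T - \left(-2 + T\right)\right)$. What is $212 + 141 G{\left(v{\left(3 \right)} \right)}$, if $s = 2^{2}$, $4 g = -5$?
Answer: $- \frac{563}{2} \approx -281.5$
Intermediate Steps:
$g = - \frac{5}{4}$ ($g = \frac{1}{4} \left(-5\right) = - \frac{5}{4} \approx -1.25$)
$s = 4$
$v{\left(T \right)} = - \frac{5}{2}$ ($v{\left(T \right)} = - \frac{5 \left(T - \left(-2 + T\right)\right)}{4} = \left(- \frac{5}{4}\right) 2 = - \frac{5}{2}$)
$G{\left(l \right)} = 4 + 2 l \left(4 + l\right)$ ($G{\left(l \right)} = 4 + \left(l + 4\right) \left(l + l\right) = 4 + \left(4 + l\right) 2 l = 4 + 2 l \left(4 + l\right)$)
$212 + 141 G{\left(v{\left(3 \right)} \right)} = 212 + 141 \left(4 + 2 \left(- \frac{5}{2}\right)^{2} + 8 \left(- \frac{5}{2}\right)\right) = 212 + 141 \left(4 + 2 \cdot \frac{25}{4} - 20\right) = 212 + 141 \left(4 + \frac{25}{2} - 20\right) = 212 + 141 \left(- \frac{7}{2}\right) = 212 - \frac{987}{2} = - \frac{563}{2}$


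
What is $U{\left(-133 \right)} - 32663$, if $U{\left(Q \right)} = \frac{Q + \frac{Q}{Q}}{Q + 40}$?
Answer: $- \frac{1012509}{31} \approx -32662.0$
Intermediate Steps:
$U{\left(Q \right)} = \frac{1 + Q}{40 + Q}$ ($U{\left(Q \right)} = \frac{Q + 1}{40 + Q} = \frac{1 + Q}{40 + Q}$)
$U{\left(-133 \right)} - 32663 = \frac{1 - 133}{40 - 133} - 32663 = \frac{1}{-93} \left(-132\right) - 32663 = \left(- \frac{1}{93}\right) \left(-132\right) - 32663 = \frac{44}{31} - 32663 = - \frac{1012509}{31}$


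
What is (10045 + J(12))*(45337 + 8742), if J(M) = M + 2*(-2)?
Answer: 543656187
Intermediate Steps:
J(M) = -4 + M (J(M) = M - 4 = -4 + M)
(10045 + J(12))*(45337 + 8742) = (10045 + (-4 + 12))*(45337 + 8742) = (10045 + 8)*54079 = 10053*54079 = 543656187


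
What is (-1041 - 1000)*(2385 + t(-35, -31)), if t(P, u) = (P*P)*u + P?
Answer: 72710625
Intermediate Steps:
t(P, u) = P + u*P² (t(P, u) = P²*u + P = u*P² + P = P + u*P²)
(-1041 - 1000)*(2385 + t(-35, -31)) = (-1041 - 1000)*(2385 - 35*(1 - 35*(-31))) = -2041*(2385 - 35*(1 + 1085)) = -2041*(2385 - 35*1086) = -2041*(2385 - 38010) = -2041*(-35625) = 72710625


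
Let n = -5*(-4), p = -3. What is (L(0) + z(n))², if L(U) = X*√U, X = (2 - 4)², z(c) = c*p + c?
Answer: 1600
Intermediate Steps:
n = 20
z(c) = -2*c (z(c) = c*(-3) + c = -3*c + c = -2*c)
X = 4 (X = (-2)² = 4)
L(U) = 4*√U
(L(0) + z(n))² = (4*√0 - 2*20)² = (4*0 - 40)² = (0 - 40)² = (-40)² = 1600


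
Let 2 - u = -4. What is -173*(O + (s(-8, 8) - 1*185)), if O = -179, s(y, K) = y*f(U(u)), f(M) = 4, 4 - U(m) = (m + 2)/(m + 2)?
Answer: 68508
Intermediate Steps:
u = 6 (u = 2 - 1*(-4) = 2 + 4 = 6)
U(m) = 3 (U(m) = 4 - (m + 2)/(m + 2) = 4 - (2 + m)/(2 + m) = 4 - 1*1 = 4 - 1 = 3)
s(y, K) = 4*y (s(y, K) = y*4 = 4*y)
-173*(O + (s(-8, 8) - 1*185)) = -173*(-179 + (4*(-8) - 1*185)) = -173*(-179 + (-32 - 185)) = -173*(-179 - 217) = -173*(-396) = 68508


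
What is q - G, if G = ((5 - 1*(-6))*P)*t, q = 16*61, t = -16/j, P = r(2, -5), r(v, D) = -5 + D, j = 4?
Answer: 536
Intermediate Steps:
P = -10 (P = -5 - 5 = -10)
t = -4 (t = -16/4 = -16*1/4 = -4)
q = 976
G = 440 (G = ((5 - 1*(-6))*(-10))*(-4) = ((5 + 6)*(-10))*(-4) = (11*(-10))*(-4) = -110*(-4) = 440)
q - G = 976 - 1*440 = 976 - 440 = 536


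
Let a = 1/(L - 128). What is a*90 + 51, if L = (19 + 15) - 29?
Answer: 2061/41 ≈ 50.268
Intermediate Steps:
L = 5 (L = 34 - 29 = 5)
a = -1/123 (a = 1/(5 - 128) = 1/(-123) = -1/123 ≈ -0.0081301)
a*90 + 51 = -1/123*90 + 51 = -30/41 + 51 = 2061/41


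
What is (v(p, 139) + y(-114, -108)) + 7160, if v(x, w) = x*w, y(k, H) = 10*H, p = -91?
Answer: -6569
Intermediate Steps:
v(x, w) = w*x
(v(p, 139) + y(-114, -108)) + 7160 = (139*(-91) + 10*(-108)) + 7160 = (-12649 - 1080) + 7160 = -13729 + 7160 = -6569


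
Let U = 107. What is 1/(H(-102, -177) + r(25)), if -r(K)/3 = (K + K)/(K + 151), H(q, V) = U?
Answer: 88/9341 ≈ 0.0094208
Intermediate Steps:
H(q, V) = 107
r(K) = -6*K/(151 + K) (r(K) = -3*(K + K)/(K + 151) = -3*2*K/(151 + K) = -6*K/(151 + K))
1/(H(-102, -177) + r(25)) = 1/(107 - 6*25/(151 + 25)) = 1/(107 - 6*25/176) = 1/(107 - 6*25*1/176) = 1/(107 - 75/88) = 1/(9341/88) = 88/9341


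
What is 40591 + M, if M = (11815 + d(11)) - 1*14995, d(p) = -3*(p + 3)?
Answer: 37369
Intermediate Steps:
d(p) = -9 - 3*p (d(p) = -3*(3 + p) = -9 - 3*p)
M = -3222 (M = (11815 + (-9 - 3*11)) - 1*14995 = (11815 + (-9 - 33)) - 14995 = (11815 - 42) - 14995 = 11773 - 14995 = -3222)
40591 + M = 40591 - 3222 = 37369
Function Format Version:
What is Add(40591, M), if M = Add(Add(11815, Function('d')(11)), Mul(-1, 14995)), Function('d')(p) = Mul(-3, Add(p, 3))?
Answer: 37369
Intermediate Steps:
Function('d')(p) = Add(-9, Mul(-3, p)) (Function('d')(p) = Mul(-3, Add(3, p)) = Add(-9, Mul(-3, p)))
M = -3222 (M = Add(Add(11815, Add(-9, Mul(-3, 11))), Mul(-1, 14995)) = Add(Add(11815, Add(-9, -33)), -14995) = Add(Add(11815, -42), -14995) = Add(11773, -14995) = -3222)
Add(40591, M) = Add(40591, -3222) = 37369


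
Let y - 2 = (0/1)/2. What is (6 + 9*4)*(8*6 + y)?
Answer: 2100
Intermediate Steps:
y = 2 (y = 2 + (0/1)/2 = 2 + (0*1)*(½) = 2 + 0*(½) = 2 + 0 = 2)
(6 + 9*4)*(8*6 + y) = (6 + 9*4)*(8*6 + 2) = (6 + 36)*(48 + 2) = 42*50 = 2100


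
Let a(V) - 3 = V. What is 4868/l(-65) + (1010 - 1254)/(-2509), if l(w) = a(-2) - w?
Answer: 6114958/82797 ≈ 73.855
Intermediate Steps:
a(V) = 3 + V
l(w) = 1 - w (l(w) = (3 - 2) - w = 1 - w)
4868/l(-65) + (1010 - 1254)/(-2509) = 4868/(1 - 1*(-65)) + (1010 - 1254)/(-2509) = 4868/(1 + 65) - 244*(-1/2509) = 4868/66 + 244/2509 = 4868*(1/66) + 244/2509 = 2434/33 + 244/2509 = 6114958/82797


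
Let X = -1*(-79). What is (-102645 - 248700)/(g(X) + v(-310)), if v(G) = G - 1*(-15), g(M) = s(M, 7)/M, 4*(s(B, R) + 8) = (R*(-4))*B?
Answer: 27756255/23866 ≈ 1163.0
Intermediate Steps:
s(B, R) = -8 - B*R (s(B, R) = -8 + ((R*(-4))*B)/4 = -8 + ((-4*R)*B)/4 = -8 + (-4*B*R)/4 = -8 - B*R)
X = 79
g(M) = (-8 - 7*M)/M (g(M) = (-8 - 1*M*7)/M = (-8 - 7*M)/M)
v(G) = 15 + G (v(G) = G + 15 = 15 + G)
(-102645 - 248700)/(g(X) + v(-310)) = (-102645 - 248700)/((-7 - 8/79) + (15 - 310)) = -351345/((-7 - 8*1/79) - 295) = -351345/((-7 - 8/79) - 295) = -351345/(-561/79 - 295) = -351345/(-23866/79) = -351345*(-79/23866) = 27756255/23866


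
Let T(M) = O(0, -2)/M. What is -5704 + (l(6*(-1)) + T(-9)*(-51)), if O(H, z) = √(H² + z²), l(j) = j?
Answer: -17096/3 ≈ -5698.7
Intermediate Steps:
T(M) = 2/M (T(M) = √(0² + (-2)²)/M = √(0 + 4)/M = √4/M = 2/M)
-5704 + (l(6*(-1)) + T(-9)*(-51)) = -5704 + (6*(-1) + (2/(-9))*(-51)) = -5704 + (-6 + (2*(-⅑))*(-51)) = -5704 + (-6 - 2/9*(-51)) = -5704 + (-6 + 34/3) = -5704 + 16/3 = -17096/3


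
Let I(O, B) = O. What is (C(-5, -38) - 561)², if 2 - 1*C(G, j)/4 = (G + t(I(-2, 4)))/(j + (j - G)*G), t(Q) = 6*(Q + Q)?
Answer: 4916113225/16129 ≈ 3.0480e+5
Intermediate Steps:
t(Q) = 12*Q (t(Q) = 6*(2*Q) = 12*Q)
C(G, j) = 8 - 4*(-24 + G)/(j + G*(j - G)) (C(G, j) = 8 - 4*(G + 12*(-2))/(j + (j - G)*G) = 8 - 4*(G - 24)/(j + G*(j - G)) = 8 - 4*(-24 + G)/(j + G*(j - G)))
(C(-5, -38) - 561)² = (4*(24 - 1*(-5) - 2*(-5)² + 2*(-38) + 2*(-5)*(-38))/(-38 - 1*(-5)² - 5*(-38)) - 561)² = (4*(24 + 5 - 2*25 - 76 + 380)/(-38 - 1*25 + 190) - 561)² = (4*(24 + 5 - 50 - 76 + 380)/(-38 - 25 + 190) - 561)² = (4*283/127 - 561)² = (4*(1/127)*283 - 561)² = (1132/127 - 561)² = (-70115/127)² = 4916113225/16129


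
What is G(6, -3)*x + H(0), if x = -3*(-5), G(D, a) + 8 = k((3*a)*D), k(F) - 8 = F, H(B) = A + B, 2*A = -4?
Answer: -812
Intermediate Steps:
A = -2 (A = (½)*(-4) = -2)
H(B) = -2 + B
k(F) = 8 + F
G(D, a) = 3*D*a (G(D, a) = -8 + (8 + (3*a)*D) = -8 + (8 + 3*D*a) = 3*D*a)
x = 15
G(6, -3)*x + H(0) = (3*6*(-3))*15 + (-2 + 0) = -54*15 - 2 = -810 - 2 = -812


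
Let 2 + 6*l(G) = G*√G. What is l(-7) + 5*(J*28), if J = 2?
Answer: 839/3 - 7*I*√7/6 ≈ 279.67 - 3.0867*I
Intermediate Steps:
l(G) = -⅓ + G^(3/2)/6 (l(G) = -⅓ + (G*√G)/6 = -⅓ + G^(3/2)/6)
l(-7) + 5*(J*28) = (-⅓ + (-7)^(3/2)/6) + 5*(2*28) = (-⅓ + (-7*I*√7)/6) + 5*56 = (-⅓ - 7*I*√7/6) + 280 = 839/3 - 7*I*√7/6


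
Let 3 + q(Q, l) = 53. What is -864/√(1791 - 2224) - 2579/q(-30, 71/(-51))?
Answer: -2579/50 + 864*I*√433/433 ≈ -51.58 + 41.521*I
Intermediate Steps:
q(Q, l) = 50 (q(Q, l) = -3 + 53 = 50)
-864/√(1791 - 2224) - 2579/q(-30, 71/(-51)) = -864/√(1791 - 2224) - 2579/50 = -864*(-I*√433/433) - 2579*1/50 = -864*(-I*√433/433) - 2579/50 = -(-864)*I*√433/433 - 2579/50 = 864*I*√433/433 - 2579/50 = -2579/50 + 864*I*√433/433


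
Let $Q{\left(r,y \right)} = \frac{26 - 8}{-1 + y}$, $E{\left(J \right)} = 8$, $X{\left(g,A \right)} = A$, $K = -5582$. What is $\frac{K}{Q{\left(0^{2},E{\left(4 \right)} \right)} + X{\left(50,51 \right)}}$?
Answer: $- \frac{39074}{375} \approx -104.2$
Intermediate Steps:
$Q{\left(r,y \right)} = \frac{18}{-1 + y}$
$\frac{K}{Q{\left(0^{2},E{\left(4 \right)} \right)} + X{\left(50,51 \right)}} = - \frac{5582}{\frac{18}{-1 + 8} + 51} = - \frac{5582}{\frac{18}{7} + 51} = - \frac{5582}{\frac{375}{7}} = \left(-5582\right) \frac{7}{375} = - \frac{39074}{375}$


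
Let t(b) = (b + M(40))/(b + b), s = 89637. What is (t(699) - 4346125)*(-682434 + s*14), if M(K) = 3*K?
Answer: -579724198564434/233 ≈ -2.4881e+12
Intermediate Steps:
t(b) = (120 + b)/(2*b) (t(b) = (b + 3*40)/(b + b) = (b + 120)/((2*b)) = (120 + b)*(1/(2*b)) = (120 + b)/(2*b))
(t(699) - 4346125)*(-682434 + s*14) = ((½)*(120 + 699)/699 - 4346125)*(-682434 + 89637*14) = ((½)*(1/699)*819 - 4346125)*(-682434 + 1254918) = (273/466 - 4346125)*572484 = -2025293977/466*572484 = -579724198564434/233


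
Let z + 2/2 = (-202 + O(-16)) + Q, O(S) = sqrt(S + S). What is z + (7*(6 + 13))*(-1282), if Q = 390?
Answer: -170319 + 4*I*sqrt(2) ≈ -1.7032e+5 + 5.6569*I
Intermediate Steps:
O(S) = sqrt(2)*sqrt(S) (O(S) = sqrt(2*S) = sqrt(2)*sqrt(S))
z = 187 + 4*I*sqrt(2) (z = -1 + ((-202 + sqrt(2)*sqrt(-16)) + 390) = -1 + ((-202 + sqrt(2)*(4*I)) + 390) = -1 + ((-202 + 4*I*sqrt(2)) + 390) = -1 + (188 + 4*I*sqrt(2)) = 187 + 4*I*sqrt(2) ≈ 187.0 + 5.6569*I)
z + (7*(6 + 13))*(-1282) = (187 + 4*I*sqrt(2)) + (7*(6 + 13))*(-1282) = (187 + 4*I*sqrt(2)) + (7*19)*(-1282) = (187 + 4*I*sqrt(2)) + 133*(-1282) = (187 + 4*I*sqrt(2)) - 170506 = -170319 + 4*I*sqrt(2)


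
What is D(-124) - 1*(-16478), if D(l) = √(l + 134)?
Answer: 16478 + √10 ≈ 16481.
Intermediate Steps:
D(l) = √(134 + l)
D(-124) - 1*(-16478) = √(134 - 124) - 1*(-16478) = √10 + 16478 = 16478 + √10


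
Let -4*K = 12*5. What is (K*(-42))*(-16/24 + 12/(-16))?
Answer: -1785/2 ≈ -892.50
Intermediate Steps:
K = -15 (K = -3*5 = -¼*60 = -15)
(K*(-42))*(-16/24 + 12/(-16)) = (-15*(-42))*(-16/24 + 12/(-16)) = 630*(-16*1/24 + 12*(-1/16)) = 630*(-⅔ - ¾) = 630*(-17/12) = -1785/2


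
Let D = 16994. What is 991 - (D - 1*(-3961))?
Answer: -19964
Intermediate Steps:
991 - (D - 1*(-3961)) = 991 - (16994 - 1*(-3961)) = 991 - (16994 + 3961) = 991 - 1*20955 = 991 - 20955 = -19964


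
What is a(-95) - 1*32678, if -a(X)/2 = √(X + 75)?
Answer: -32678 - 4*I*√5 ≈ -32678.0 - 8.9443*I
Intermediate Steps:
a(X) = -2*√(75 + X) (a(X) = -2*√(X + 75) = -2*√(75 + X))
a(-95) - 1*32678 = -2*√(75 - 95) - 1*32678 = -4*I*√5 - 32678 = -32678 - 4*I*√5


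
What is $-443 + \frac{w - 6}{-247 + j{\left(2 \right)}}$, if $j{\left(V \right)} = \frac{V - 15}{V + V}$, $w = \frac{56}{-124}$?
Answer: $- \frac{13745933}{31031} \approx -442.97$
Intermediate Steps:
$w = - \frac{14}{31}$ ($w = 56 \left(- \frac{1}{124}\right) = - \frac{14}{31} \approx -0.45161$)
$j{\left(V \right)} = \frac{-15 + V}{2 V}$
$-443 + \frac{w - 6}{-247 + j{\left(2 \right)}} = -443 + \frac{- \frac{14}{31} - 6}{-247 + \frac{-15 + 2}{2 \cdot 2}} = -443 - \frac{200}{31 \left(-247 + \frac{1}{2} \cdot \frac{1}{2} \left(-13\right)\right)} = -443 - \frac{200}{31 \left(-247 - \frac{13}{4}\right)} = -443 - \frac{200}{31 \left(- \frac{1001}{4}\right)} = -443 - - \frac{800}{31031} = -443 + \frac{800}{31031} = - \frac{13745933}{31031}$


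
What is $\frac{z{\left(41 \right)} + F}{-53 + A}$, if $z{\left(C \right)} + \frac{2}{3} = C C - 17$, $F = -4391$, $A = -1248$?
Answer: $\frac{8183}{3903} \approx 2.0966$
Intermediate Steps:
$z{\left(C \right)} = - \frac{53}{3} + C^{2}$ ($z{\left(C \right)} = - \frac{2}{3} + \left(C C - 17\right) = - \frac{2}{3} + \left(C^{2} - 17\right) = - \frac{2}{3} + \left(-17 + C^{2}\right) = - \frac{53}{3} + C^{2}$)
$\frac{z{\left(41 \right)} + F}{-53 + A} = \frac{\left(- \frac{53}{3} + 41^{2}\right) - 4391}{-53 - 1248} = \frac{\left(- \frac{53}{3} + 1681\right) - 4391}{-1301} = \left(\frac{4990}{3} - 4391\right) \left(- \frac{1}{1301}\right) = \left(- \frac{8183}{3}\right) \left(- \frac{1}{1301}\right) = \frac{8183}{3903}$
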